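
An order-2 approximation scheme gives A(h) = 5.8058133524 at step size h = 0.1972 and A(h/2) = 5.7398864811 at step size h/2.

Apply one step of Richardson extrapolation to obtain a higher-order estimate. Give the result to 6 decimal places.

The method has order 2: 2^2 = 4.
Numerator 4*A(h/2) − A(h) = 4*5.7398864811 − 5.8058133524 = 17.1537325720
R = 17.1537325720/3 = 5.7179108573

5.717911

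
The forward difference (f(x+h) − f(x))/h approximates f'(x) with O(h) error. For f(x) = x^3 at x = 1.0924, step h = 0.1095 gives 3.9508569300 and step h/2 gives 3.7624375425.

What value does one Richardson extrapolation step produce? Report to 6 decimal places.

3.574018

Method order is 1; weight 2^1 = 2.
Weighted: 7.5248750850 − 3.9508569300 = 3.5740181550
R = 3.5740181550/1 = 3.5740181550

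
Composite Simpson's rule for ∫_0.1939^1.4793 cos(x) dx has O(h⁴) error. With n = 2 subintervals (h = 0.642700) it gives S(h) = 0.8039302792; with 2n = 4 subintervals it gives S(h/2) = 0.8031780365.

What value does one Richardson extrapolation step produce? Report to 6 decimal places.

With r = 4 the leading error scales as h^4, so the weight is 2^4 = 16.
16·0.8031780365 − 0.8039302792 = 12.0469183048
Denominator 16 − 1 = 15.
(16·0.8031780365 − 0.8039302792)/(16 − 1) = 0.8031278870

0.803128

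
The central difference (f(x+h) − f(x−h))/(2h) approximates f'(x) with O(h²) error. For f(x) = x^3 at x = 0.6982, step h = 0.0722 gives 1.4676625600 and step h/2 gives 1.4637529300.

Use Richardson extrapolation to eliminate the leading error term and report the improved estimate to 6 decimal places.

r = 2: numerator weight 4, denominator 3.
4×1.4637529300 = 5.8550117200; 5.8550117200 − 1.4676625600 = 4.3873491600
Divide by 2^2 − 1 = 3.
R = 4.3873491600/3 = 1.4624497200

1.462450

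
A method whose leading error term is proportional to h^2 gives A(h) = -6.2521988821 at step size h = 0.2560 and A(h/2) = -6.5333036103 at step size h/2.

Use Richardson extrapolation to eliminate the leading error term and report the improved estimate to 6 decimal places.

Error is O(h^2); halving h shrinks it by 2^2 = 4.
4 × (-6.5333036103) = -26.1332144412; subtract (-6.2521988821) → -19.8810155591
(-19.8810155591) ÷ 3 = -6.6270051864
Shift from A(h/2): −0.0937015761.

-6.627005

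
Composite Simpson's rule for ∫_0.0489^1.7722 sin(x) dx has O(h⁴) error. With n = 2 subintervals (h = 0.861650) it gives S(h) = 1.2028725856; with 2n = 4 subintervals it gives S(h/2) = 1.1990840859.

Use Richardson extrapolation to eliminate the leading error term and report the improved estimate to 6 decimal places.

The method has order 4: 2^4 = 16.
2^4×A(h/2) = 19.1853453744; minus A(h) gives 17.9824727888.
R = 17.9824727888/15 = 1.1988315193
Gap between inputs: 3.788e-03; correction applied: −0.0002525666.

1.198832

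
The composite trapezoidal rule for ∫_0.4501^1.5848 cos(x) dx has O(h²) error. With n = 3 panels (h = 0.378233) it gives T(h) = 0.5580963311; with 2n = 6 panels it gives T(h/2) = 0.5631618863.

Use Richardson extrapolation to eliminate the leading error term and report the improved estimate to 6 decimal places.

0.564850

r = 2, so 2^r = 4.
4 × 0.5631618863 = 2.2526475452; 2.2526475452 − 0.5580963311 = 1.6945512141
Denominator 4 − 1 = 3.
Result: 0.5648504047
Correction |R − A(h/2)| = 1.689e-03; gap |A(h/2) − A(h)| = 5.066e-03.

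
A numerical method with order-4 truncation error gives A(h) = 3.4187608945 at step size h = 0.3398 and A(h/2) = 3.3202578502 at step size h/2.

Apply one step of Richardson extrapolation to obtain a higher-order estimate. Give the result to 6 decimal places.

3.313691

With r = 4 the leading error scales as h^4, so the weight is 2^4 = 16.
16×3.3202578502 = 53.1241256032; 53.1241256032 − 3.4187608945 = 49.7053647087
Divide by 2^4 − 1 = 15.
Result: 3.3136909806
Correction |R − A(h/2)| = 6.567e-03; gap |A(h/2) − A(h)| = 9.850e-02.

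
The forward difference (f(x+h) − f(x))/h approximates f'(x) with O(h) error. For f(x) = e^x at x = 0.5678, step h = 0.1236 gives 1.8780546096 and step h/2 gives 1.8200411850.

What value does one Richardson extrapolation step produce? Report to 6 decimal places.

r = 1: numerator weight 2, denominator 1.
2^1×A(h/2) = 3.6400823700; minus A(h) gives 1.7620277604.
Denominator 2 − 1 = 1.
1.7620277604 ÷ 1 = 1.7620277604
Gap between inputs: 5.801e-02; correction applied: −0.0580134246.

1.762028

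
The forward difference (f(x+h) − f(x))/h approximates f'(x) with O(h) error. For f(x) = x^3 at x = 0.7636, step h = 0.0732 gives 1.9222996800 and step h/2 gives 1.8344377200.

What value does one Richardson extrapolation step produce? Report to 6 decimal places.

r = 1: numerator weight 2, denominator 1.
A(h/2) − A(h) = 1.8344377200 − 1.9222996800 = -0.0878619600
Correction (A(h/2) − A(h))/(2 − 1) = (-0.0878619600)/1 = -0.0878619600
R = 1.8344377200 − 0.0878619600 = 1.7465757600

1.746576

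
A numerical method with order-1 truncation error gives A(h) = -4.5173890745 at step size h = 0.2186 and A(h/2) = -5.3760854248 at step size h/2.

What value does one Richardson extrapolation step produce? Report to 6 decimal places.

-6.234782

Leading term ∝ h^1; use weight 2 = 2^1.
2*(-5.3760854248) = -10.7521708496; (-10.7521708496) − (-4.5173890745) = -6.2347817751
(2*(-5.3760854248) − (-4.5173890745))/(2 − 1) = -6.2347817751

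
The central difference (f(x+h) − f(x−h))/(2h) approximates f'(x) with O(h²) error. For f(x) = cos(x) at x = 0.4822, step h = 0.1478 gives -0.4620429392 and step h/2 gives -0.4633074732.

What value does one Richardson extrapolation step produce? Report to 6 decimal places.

Leading term ∝ h^2; use weight 4 = 2^2.
Numerator 4 × A(h/2) − A(h) = 4 × (-0.4633074732) − (-0.4620429392) = -1.3911869536
Denominator 4 − 1 = 3.
So the Richardson estimate is -0.4637289845.

-0.463729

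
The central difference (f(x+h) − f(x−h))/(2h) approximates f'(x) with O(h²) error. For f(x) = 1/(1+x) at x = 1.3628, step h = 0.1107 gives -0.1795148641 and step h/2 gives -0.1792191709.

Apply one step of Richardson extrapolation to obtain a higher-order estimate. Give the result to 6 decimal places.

-0.179121

Leading term ∝ h^2; use weight 4 = 2^2.
2^2*A(h/2) = -0.7168766836; minus A(h) gives -0.5373618195.
Divide by 2^2 − 1 = 3.
R = (-0.5373618195)/3 = -0.1791206065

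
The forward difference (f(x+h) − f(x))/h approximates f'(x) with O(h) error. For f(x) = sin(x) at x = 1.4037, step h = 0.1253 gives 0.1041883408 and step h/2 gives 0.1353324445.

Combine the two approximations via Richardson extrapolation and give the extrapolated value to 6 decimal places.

0.166477

r = 1: numerator weight 2, denominator 1.
Top: 2(0.1353324445) − (0.1041883408) = 0.1664765482
0.1664765482 ÷ 1 = 0.1664765482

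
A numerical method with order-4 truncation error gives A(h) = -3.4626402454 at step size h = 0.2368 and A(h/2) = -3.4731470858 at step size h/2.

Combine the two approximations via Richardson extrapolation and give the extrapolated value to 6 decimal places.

-3.473848

r = 4: numerator weight 16, denominator 15.
16·(-3.4731470858) = -55.5703533728; subtract (-3.4626402454) → -52.1077131274
(16·(-3.4731470858) − (-3.4626402454))/(16 − 1) = -3.4738475418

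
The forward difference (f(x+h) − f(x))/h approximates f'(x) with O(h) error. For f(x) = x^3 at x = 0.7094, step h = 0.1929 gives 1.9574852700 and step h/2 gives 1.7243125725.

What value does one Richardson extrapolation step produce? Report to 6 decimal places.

1.491140

Leading term ∝ h^1; use weight 2 = 2^1.
2 × 1.7243125725 − 1.9574852700 = 1.4911398750
Divide by 2^1 − 1 = 1.
So the Richardson estimate is 1.4911398750.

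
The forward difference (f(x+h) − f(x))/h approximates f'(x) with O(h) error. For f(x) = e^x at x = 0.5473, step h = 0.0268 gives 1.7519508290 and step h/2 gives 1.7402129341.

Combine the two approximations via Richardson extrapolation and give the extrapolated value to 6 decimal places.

r = 1, so 2^r = 2.
Difference of the inputs: 1.7402129341 − 1.7519508290 = -0.0117378949
Correction (A(h/2) − A(h))/(2 − 1) = (-0.0117378949)/1 = -0.0117378949
R = A(h/2) + (A(h/2) − A(h))/1 = 1.7402129341 − 0.0117378949 = 1.7284750392
Shift from A(h/2): −0.0117378949.

1.728475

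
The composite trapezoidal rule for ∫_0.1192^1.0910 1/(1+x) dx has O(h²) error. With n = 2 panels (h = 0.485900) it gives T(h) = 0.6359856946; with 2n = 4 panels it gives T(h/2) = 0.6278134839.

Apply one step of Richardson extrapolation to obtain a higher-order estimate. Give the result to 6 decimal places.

0.625089

Leading term ∝ h^2; use weight 4 = 2^2.
Top: 4(0.6278134839) − (0.6359856946) = 1.8752682410
1.8752682410 ÷ 3 = 0.6250894137
Shift from A(h/2): −0.0027240702.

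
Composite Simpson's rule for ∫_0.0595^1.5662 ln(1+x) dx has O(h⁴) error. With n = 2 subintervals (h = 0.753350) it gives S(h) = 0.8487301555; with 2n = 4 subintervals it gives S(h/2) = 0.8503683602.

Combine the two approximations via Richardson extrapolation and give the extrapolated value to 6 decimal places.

The method has order 4: 2^4 = 16.
16 × 0.8503683602 = 13.6058937632; subtract 0.8487301555 → 12.7571636077
Divide by 2^4 − 1 = 15.
(16 × 0.8503683602 − 0.8487301555)/(16 − 1) = 0.8504775738
Gap between inputs: 1.638e-03; correction applied: +0.0001092136.

0.850478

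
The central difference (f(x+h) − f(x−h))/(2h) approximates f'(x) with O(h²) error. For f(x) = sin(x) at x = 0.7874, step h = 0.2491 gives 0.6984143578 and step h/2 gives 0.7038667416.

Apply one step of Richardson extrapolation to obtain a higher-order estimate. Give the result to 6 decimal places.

Error is O(h^2); halving h shrinks it by 2^2 = 4.
4·0.7038667416 = 2.8154669664; subtract 0.6984143578 → 2.1170526086
R = 2.1170526086/3 = 0.7056842029

0.705684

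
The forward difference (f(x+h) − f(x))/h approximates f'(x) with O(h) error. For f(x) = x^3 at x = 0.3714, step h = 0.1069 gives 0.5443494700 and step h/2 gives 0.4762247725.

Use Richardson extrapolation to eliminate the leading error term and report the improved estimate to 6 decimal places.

0.408100

With r = 1 the leading error scales as h^1, so the weight is 2^1 = 2.
Top: 2(0.4762247725) − (0.5443494700) = 0.4081000750
Divide by 2^1 − 1 = 1.
0.4081000750 ÷ 1 = 0.4081000750
Shift from A(h/2): −0.0681246975.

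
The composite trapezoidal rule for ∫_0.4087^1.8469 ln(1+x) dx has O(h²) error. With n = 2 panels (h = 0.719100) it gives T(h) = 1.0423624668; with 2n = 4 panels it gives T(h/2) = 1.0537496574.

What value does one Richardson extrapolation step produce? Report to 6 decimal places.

Error is O(h^2); halving h shrinks it by 2^2 = 4.
4 × 1.0537496574 = 4.2149986296; 4.2149986296 − 1.0423624668 = 3.1726361628
3.1726361628 ÷ 3 = 1.0575453876

1.057545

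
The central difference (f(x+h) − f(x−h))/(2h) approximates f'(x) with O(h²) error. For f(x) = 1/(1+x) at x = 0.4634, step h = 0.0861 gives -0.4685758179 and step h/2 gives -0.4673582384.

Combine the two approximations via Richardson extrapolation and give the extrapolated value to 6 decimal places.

r = 2, so 2^r = 4.
4*(-0.4673582384) − (-0.4685758179) = -1.4008571357
Divide by 2^2 − 1 = 3.
R = (-1.4008571357)/3 = -0.4669523786

-0.466952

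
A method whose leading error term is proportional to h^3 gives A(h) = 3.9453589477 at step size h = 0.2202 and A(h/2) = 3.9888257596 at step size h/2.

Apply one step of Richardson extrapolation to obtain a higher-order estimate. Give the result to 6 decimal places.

r = 3: numerator weight 8, denominator 7.
2^3·A(h/2) = 31.9106060768; minus A(h) gives 27.9652471291.
Divide by 2^3 − 1 = 7.
27.9652471291 ÷ 7 = 3.9950353042

3.995035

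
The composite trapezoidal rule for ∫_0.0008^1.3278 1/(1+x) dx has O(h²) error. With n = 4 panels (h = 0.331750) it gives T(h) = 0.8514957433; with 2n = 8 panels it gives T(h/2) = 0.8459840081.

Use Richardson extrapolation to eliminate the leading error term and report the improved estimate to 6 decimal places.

Leading term ∝ h^2; use weight 4 = 2^2.
Numerator 4 × A(h/2) − A(h) = 4 × 0.8459840081 − 0.8514957433 = 2.5324402891
Extrapolated: 2.5324402891 / 3 = 0.8441467630
Gap between inputs: 5.512e-03; correction applied: −0.0018372451.

0.844147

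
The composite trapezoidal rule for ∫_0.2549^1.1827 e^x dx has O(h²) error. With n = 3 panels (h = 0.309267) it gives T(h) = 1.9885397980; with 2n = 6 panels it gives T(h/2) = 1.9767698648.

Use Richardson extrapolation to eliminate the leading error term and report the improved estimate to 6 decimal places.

1.972847

The method has order 2: 2^2 = 4.
4*1.9767698648 − 1.9885397980 = 5.9185396612
Divide by 2^2 − 1 = 3.
(4*1.9767698648 − 1.9885397980)/(4 − 1) = 1.9728465537
Correction |R − A(h/2)| = 3.923e-03; gap |A(h/2) − A(h)| = 1.177e-02.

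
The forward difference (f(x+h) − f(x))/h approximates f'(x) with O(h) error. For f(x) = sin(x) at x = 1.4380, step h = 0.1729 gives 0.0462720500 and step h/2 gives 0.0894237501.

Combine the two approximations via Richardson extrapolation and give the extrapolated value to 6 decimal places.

0.132575

The method has order 1: 2^1 = 2.
Weighted: 0.1788475002 − 0.0462720500 = 0.1325754502
Denominator 2 − 1 = 1.
(2·0.0894237501 − 0.0462720500)/(2 − 1) = 0.1325754502
Shift from A(h/2): +0.0431517001.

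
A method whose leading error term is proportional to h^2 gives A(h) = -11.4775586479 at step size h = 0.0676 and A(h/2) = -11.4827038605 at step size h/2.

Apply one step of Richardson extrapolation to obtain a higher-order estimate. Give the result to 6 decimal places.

-11.484419

Leading term ∝ h^2; use weight 4 = 2^2.
4×(-11.4827038605) − (-11.4775586479) = -34.4532567941
Denominator 4 − 1 = 3.
R = (-34.4532567941)/3 = -11.4844189314
Correction |R − A(h/2)| = 1.715e-03; gap |A(h/2) − A(h)| = 5.145e-03.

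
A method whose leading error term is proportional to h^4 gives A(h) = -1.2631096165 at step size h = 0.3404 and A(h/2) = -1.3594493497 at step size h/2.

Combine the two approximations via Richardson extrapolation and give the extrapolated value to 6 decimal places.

-1.365872

Method order is 4; weight 2^4 = 16.
A(h/2) − A(h) = -1.3594493497 − (-1.2631096165) = -0.0963397332
Divide by 2^4 − 1 = 15: (-0.0963397332)/15 = -0.0064226489
R = -1.3594493497 − 0.0064226489 = -1.3658719986
Correction |R − A(h/2)| = 6.423e-03; gap |A(h/2) − A(h)| = 9.634e-02.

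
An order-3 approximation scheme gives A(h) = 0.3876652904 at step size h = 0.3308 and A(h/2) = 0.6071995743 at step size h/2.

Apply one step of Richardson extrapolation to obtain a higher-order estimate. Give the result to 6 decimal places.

The method has order 3: 2^3 = 8.
Numerator 8*A(h/2) − A(h) = 8*0.6071995743 − 0.3876652904 = 4.4699313040
4.4699313040 ÷ 7 = 0.6385616149

0.638562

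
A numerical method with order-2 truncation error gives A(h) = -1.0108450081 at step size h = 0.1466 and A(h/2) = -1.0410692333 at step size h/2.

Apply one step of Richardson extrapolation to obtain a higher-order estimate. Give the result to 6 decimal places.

-1.051144

Order 2 gives 2^r = 4 and 2^r − 1 = 3.
4·(-1.0410692333) = -4.1642769332; subtract (-1.0108450081) → -3.1534319251
Divide by 2^2 − 1 = 3.
Extrapolated: (-3.1534319251) / 3 = -1.0511439750
Gap between inputs: 3.022e-02; correction applied: −0.0100747417.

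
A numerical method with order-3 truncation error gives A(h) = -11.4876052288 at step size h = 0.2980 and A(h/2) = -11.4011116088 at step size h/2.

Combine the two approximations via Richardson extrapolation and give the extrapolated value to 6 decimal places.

-11.388755

Leading term ∝ h^3; use weight 8 = 2^3.
8×(-11.4011116088) − (-11.4876052288) = -79.7212876416
Divide by 2^3 − 1 = 7.
(8×(-11.4011116088) − (-11.4876052288))/(8 − 1) = -11.3887553774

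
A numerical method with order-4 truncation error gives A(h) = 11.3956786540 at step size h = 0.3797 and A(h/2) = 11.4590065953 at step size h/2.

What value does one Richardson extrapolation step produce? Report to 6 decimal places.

11.463228

Order 4 gives 2^r = 16 and 2^r − 1 = 15.
A(h/2) − A(h) = 11.4590065953 − 11.3956786540 = 0.0633279413
Correction (A(h/2) − A(h))/(16 − 1) = 0.0633279413/15 = 0.0042218628
R = 11.4590065953 + 0.0042218628 = 11.4632284581
Correction |R − A(h/2)| = 4.222e-03; gap |A(h/2) − A(h)| = 6.333e-02.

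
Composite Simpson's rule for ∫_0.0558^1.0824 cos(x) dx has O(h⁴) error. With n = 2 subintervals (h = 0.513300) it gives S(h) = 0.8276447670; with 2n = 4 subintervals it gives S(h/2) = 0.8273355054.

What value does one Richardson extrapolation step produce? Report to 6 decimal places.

0.827315

Order 4 gives 2^r = 16 and 2^r − 1 = 15.
Difference of the inputs: 0.8273355054 − 0.8276447670 = -0.0003092616
Correction (A(h/2) − A(h))/(16 − 1) = (-0.0003092616)/15 = -0.0000206174
R = A(h/2) + (A(h/2) − A(h))/15 = 0.8273355054 − 0.0000206174 = 0.8273148880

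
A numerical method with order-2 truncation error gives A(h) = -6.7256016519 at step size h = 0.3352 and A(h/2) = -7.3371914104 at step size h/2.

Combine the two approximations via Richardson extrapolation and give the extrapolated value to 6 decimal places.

Method order is 2; weight 2^2 = 4.
4·(-7.3371914104) − (-6.7256016519) = -22.6231639897
Extrapolated: (-22.6231639897) / 3 = -7.5410546632

-7.541055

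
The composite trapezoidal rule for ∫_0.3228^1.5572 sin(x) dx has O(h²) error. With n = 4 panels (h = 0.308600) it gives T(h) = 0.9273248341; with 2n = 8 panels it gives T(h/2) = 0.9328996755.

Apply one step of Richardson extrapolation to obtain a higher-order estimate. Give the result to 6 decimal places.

r = 2, so 2^r = 4.
2^2 × A(h/2) = 3.7315987020; minus A(h) gives 2.8042738679.
Denominator 4 − 1 = 3.
Extrapolated: 2.8042738679 / 3 = 0.9347579560
Correction |R − A(h/2)| = 1.858e-03; gap |A(h/2) − A(h)| = 5.575e-03.

0.934758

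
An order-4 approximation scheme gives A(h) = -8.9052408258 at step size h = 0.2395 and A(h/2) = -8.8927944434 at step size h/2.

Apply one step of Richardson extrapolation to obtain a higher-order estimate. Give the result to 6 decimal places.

-8.891965

Order 4 gives 2^r = 16 and 2^r − 1 = 15.
Weighted: (-142.2847110944) − (-8.9052408258) = -133.3794702686
R = (-133.3794702686)/15 = -8.8919646846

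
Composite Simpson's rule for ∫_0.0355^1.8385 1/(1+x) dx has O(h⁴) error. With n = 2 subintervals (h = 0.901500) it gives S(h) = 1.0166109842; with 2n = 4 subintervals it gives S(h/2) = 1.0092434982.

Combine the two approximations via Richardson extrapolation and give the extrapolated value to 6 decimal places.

1.008752

Method order is 4; weight 2^4 = 16.
2^4·A(h/2) = 16.1478959712; minus A(h) gives 15.1312849870.
(16·1.0092434982 − 1.0166109842)/(16 − 1) = 1.0087523325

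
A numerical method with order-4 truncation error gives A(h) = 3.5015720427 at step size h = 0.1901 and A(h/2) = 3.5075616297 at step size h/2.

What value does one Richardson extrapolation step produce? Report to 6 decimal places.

Order 4 gives 2^r = 16 and 2^r − 1 = 15.
16×3.5075616297 = 56.1209860752; 56.1209860752 − 3.5015720427 = 52.6194140325
R = 52.6194140325/15 = 3.5079609355

3.507961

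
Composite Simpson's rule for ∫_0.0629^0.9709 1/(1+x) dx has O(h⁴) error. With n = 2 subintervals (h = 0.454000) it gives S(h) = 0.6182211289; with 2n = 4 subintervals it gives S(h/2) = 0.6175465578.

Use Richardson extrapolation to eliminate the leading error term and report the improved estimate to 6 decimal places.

Error is O(h^4); halving h shrinks it by 2^4 = 16.
Numerator 16*A(h/2) − A(h) = 16*0.6175465578 − 0.6182211289 = 9.2625237959
Extrapolated: 9.2625237959 / 15 = 0.6175015864
Shift from A(h/2): −0.0000449714.

0.617502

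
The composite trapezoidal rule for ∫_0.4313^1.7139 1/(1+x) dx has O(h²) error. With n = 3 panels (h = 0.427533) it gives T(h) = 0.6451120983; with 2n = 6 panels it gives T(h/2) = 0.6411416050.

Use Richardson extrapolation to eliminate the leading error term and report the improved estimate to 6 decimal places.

The method has order 2: 2^2 = 4.
Difference of the inputs: 0.6411416050 − 0.6451120983 = -0.0039704933
Correction (A(h/2) − A(h))/(4 − 1) = (-0.0039704933)/3 = -0.0013234978
R = A(h/2) + (A(h/2) − A(h))/3 = 0.6411416050 − 0.0013234978 = 0.6398181072

0.639818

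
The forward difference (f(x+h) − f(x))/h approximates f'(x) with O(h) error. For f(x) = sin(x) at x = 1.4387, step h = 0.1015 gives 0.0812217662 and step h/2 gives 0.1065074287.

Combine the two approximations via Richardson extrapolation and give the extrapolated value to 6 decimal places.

The method has order 1: 2^1 = 2.
Top: 2(0.1065074287) − (0.0812217662) = 0.1317930912
R = 0.1317930912/1 = 0.1317930912

0.131793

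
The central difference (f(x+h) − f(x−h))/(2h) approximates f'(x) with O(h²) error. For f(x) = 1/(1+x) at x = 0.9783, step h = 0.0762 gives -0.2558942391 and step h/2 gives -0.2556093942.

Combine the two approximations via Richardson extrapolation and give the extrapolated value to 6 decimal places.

-0.255514

Order 2 gives 2^r = 4 and 2^r − 1 = 3.
Numerator 4·A(h/2) − A(h) = 4·(-0.2556093942) − (-0.2558942391) = -0.7665433377
Extrapolated: (-0.7665433377) / 3 = -0.2555144459
Gap between inputs: 2.848e-04; correction applied: +0.0000949483.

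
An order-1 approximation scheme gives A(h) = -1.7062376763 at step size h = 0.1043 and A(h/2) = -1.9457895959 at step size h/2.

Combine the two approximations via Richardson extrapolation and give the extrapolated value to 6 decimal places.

-2.185342

With r = 1 the leading error scales as h^1, so the weight is 2^1 = 2.
2^1·A(h/2) = -3.8915791918; minus A(h) gives -2.1853415155.
Denominator 2 − 1 = 1.
(-2.1853415155) ÷ 1 = -2.1853415155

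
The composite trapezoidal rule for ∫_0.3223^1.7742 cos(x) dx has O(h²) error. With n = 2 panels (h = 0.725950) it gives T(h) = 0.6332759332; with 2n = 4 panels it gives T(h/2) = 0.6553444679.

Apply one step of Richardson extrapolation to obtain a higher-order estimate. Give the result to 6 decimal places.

0.662701

r = 2, so 2^r = 4.
Difference of the inputs: 0.6553444679 − 0.6332759332 = 0.0220685347
Correction (A(h/2) − A(h))/(4 − 1) = 0.0220685347/3 = 0.0073561782
R = 0.6553444679 + 0.0073561782 = 0.6627006461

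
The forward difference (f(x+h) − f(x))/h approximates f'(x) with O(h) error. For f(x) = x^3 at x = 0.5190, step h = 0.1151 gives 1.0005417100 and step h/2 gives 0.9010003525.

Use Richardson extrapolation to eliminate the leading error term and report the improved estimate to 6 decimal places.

Method order is 1; weight 2^1 = 2.
Difference of the inputs: 0.9010003525 − 1.0005417100 = -0.0995413575
Correction (A(h/2) − A(h))/(2 − 1) = (-0.0995413575)/1 = -0.0995413575
R = A(h/2) + (A(h/2) − A(h))/1 = 0.9010003525 − 0.0995413575 = 0.8014589950

0.801459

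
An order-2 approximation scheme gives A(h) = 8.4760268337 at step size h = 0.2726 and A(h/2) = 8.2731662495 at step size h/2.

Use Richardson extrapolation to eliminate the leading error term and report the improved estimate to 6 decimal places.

8.205546

Leading term ∝ h^2; use weight 4 = 2^2.
4×8.2731662495 = 33.0926649980; 33.0926649980 − 8.4760268337 = 24.6166381643
Divide by 2^2 − 1 = 3.
R = 24.6166381643/3 = 8.2055460548
Shift from A(h/2): −0.0676201947.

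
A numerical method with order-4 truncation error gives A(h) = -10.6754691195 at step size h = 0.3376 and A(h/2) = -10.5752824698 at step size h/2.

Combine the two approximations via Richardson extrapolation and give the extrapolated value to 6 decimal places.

With r = 4 the leading error scales as h^4, so the weight is 2^4 = 16.
16×(-10.5752824698) = -169.2045195168; subtract (-10.6754691195) → -158.5290503973
Divide by 2^4 − 1 = 15.
R = (-158.5290503973)/15 = -10.5686033598

-10.568603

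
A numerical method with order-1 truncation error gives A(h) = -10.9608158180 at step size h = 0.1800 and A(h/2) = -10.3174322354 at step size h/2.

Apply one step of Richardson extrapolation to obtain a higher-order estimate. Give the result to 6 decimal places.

-9.674049

Error is O(h^1); halving h shrinks it by 2^1 = 2.
2*(-10.3174322354) = -20.6348644708; subtract (-10.9608158180) → -9.6740486528
R = (-9.6740486528)/1 = -9.6740486528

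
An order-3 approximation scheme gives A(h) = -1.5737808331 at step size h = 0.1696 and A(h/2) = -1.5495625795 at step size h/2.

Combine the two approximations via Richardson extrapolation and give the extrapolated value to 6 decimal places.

-1.546103

Order 3 gives 2^r = 8 and 2^r − 1 = 7.
Numerator 8*A(h/2) − A(h) = 8*(-1.5495625795) − (-1.5737808331) = -10.8227198029
Divide by 2^3 − 1 = 7.
Extrapolated: (-10.8227198029) / 7 = -1.5461028290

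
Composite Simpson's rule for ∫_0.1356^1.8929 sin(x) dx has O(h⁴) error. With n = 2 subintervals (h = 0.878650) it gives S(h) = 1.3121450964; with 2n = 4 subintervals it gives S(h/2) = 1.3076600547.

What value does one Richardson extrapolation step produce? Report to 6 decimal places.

Leading term ∝ h^4; use weight 16 = 2^4.
16*1.3076600547 = 20.9225608752; subtract 1.3121450964 → 19.6104157788
Divide by 2^4 − 1 = 15.
Extrapolated: 19.6104157788 / 15 = 1.3073610519
Correction |R − A(h/2)| = 2.990e-04; gap |A(h/2) − A(h)| = 4.485e-03.

1.307361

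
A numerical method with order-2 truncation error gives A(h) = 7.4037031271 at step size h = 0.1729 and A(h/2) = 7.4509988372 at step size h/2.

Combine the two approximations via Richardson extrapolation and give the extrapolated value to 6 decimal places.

r = 2: numerator weight 4, denominator 3.
Numerator 4·A(h/2) − A(h) = 4·7.4509988372 − 7.4037031271 = 22.4002922217
22.4002922217 ÷ 3 = 7.4667640739
Gap between inputs: 4.730e-02; correction applied: +0.0157652367.

7.466764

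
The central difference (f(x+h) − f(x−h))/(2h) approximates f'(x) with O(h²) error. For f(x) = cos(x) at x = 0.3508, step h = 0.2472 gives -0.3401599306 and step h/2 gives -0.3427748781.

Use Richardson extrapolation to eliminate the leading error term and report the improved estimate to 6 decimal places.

-0.343647

With r = 2 the leading error scales as h^2, so the weight is 2^2 = 4.
4*(-0.3427748781) − (-0.3401599306) = -1.0309395818
R = (-1.0309395818)/3 = -0.3436465273
Gap between inputs: 2.615e-03; correction applied: −0.0008716492.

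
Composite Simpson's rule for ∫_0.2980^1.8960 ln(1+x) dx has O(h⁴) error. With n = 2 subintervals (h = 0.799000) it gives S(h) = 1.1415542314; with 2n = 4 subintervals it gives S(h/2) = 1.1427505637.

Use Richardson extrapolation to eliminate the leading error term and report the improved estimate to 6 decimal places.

With r = 4 the leading error scales as h^4, so the weight is 2^4 = 16.
16·1.1427505637 = 18.2840090192; 18.2840090192 − 1.1415542314 = 17.1424547878
(16·1.1427505637 − 1.1415542314)/(16 − 1) = 1.1428303192

1.142830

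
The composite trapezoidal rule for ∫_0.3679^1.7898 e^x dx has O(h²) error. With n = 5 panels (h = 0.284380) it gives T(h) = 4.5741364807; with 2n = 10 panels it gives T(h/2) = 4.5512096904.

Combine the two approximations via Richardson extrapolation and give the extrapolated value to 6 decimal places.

Method order is 2; weight 2^2 = 4.
Difference of the inputs: 4.5512096904 − 4.5741364807 = -0.0229267903
Divide by 2^2 − 1 = 3: (-0.0229267903)/3 = -0.0076422634
R = A(h/2) + (A(h/2) − A(h))/3 = 4.5512096904 − 0.0076422634 = 4.5435674270

4.543567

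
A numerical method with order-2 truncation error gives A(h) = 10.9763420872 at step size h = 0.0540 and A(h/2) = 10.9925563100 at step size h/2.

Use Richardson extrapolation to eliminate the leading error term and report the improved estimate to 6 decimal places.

The method has order 2: 2^2 = 4.
Difference of the inputs: 10.9925563100 − 10.9763420872 = 0.0162142228
Correction (A(h/2) − A(h))/(4 − 1) = 0.0162142228/3 = 0.0054047409
R = 10.9925563100 + 0.0054047409 = 10.9979610509
Gap between inputs: 1.621e-02; correction applied: +0.0054047409.

10.997961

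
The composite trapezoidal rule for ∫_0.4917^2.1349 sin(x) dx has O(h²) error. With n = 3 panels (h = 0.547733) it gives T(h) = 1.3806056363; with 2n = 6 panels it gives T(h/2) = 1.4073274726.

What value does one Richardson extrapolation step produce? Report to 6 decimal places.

Method order is 2; weight 2^2 = 4.
A(h/2) − A(h) = 1.4073274726 − 1.3806056363 = 0.0267218363
Correction (A(h/2) − A(h))/(4 − 1) = 0.0267218363/3 = 0.0089072788
R = 1.4073274726 + 0.0089072788 = 1.4162347514

1.416235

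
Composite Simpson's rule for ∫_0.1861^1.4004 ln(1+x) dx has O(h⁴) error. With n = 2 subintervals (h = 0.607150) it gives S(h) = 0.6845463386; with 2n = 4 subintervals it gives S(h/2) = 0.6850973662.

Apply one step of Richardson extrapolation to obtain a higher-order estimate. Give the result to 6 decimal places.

0.685134

Error is O(h^4); halving h shrinks it by 2^4 = 16.
Weighted: 10.9615578592 − 0.6845463386 = 10.2770115206
R = 10.2770115206/15 = 0.6851341014
Gap between inputs: 5.510e-04; correction applied: +0.0000367352.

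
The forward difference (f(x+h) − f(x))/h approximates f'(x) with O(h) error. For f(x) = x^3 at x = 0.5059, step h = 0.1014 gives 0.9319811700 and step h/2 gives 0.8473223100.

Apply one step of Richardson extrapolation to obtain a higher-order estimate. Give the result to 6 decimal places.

Order 1 gives 2^r = 2 and 2^r − 1 = 1.
2 × 0.8473223100 − 0.9319811700 = 0.7626634500
R = 0.7626634500/1 = 0.7626634500

0.762663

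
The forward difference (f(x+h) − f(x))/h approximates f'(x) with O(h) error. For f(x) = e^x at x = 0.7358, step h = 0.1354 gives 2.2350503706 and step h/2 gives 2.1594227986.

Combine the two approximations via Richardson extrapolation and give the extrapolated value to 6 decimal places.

2.083795

Order 1 gives 2^r = 2 and 2^r − 1 = 1.
Top: 2(2.1594227986) − (2.2350503706) = 2.0837952266
R = 2.0837952266/1 = 2.0837952266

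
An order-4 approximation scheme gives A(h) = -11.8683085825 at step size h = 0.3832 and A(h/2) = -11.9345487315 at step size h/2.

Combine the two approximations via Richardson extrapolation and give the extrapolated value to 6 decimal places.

-11.938965

r = 4: numerator weight 16, denominator 15.
Top: 16(-11.9345487315) − (-11.8683085825) = -179.0844711215
(16×(-11.9345487315) − (-11.8683085825))/(16 − 1) = -11.9389647414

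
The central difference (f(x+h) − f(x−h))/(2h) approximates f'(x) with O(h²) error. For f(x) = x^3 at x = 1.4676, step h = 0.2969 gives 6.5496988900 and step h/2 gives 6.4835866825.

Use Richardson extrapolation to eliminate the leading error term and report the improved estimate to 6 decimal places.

Leading term ∝ h^2; use weight 4 = 2^2.
4*6.4835866825 = 25.9343467300; subtract 6.5496988900 → 19.3846478400
Divide by 2^2 − 1 = 3.
19.3846478400 ÷ 3 = 6.4615492800
Gap between inputs: 6.611e-02; correction applied: −0.0220374025.

6.461549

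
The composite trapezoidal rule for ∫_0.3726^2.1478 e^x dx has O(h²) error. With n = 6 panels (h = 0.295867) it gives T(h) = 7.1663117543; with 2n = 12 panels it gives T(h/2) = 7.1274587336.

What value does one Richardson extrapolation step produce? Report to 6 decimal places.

7.114508

With r = 2 the leading error scales as h^2, so the weight is 2^2 = 4.
Numerator 4*A(h/2) − A(h) = 4*7.1274587336 − 7.1663117543 = 21.3435231801
Denominator 4 − 1 = 3.
(4*7.1274587336 − 7.1663117543)/(4 − 1) = 7.1145077267
Gap between inputs: 3.885e-02; correction applied: −0.0129510069.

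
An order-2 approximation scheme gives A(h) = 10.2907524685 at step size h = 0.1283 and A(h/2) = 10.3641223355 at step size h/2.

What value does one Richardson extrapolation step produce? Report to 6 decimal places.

Method order is 2; weight 2^2 = 4.
Numerator 4*A(h/2) − A(h) = 4*10.3641223355 − 10.2907524685 = 31.1657368735
Extrapolated: 31.1657368735 / 3 = 10.3885789578
Correction |R − A(h/2)| = 2.446e-02; gap |A(h/2) − A(h)| = 7.337e-02.

10.388579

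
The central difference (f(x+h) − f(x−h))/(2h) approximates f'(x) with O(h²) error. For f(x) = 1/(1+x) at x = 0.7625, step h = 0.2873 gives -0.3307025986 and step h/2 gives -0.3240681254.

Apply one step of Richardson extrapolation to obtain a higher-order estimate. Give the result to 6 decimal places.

-0.321857

Method order is 2; weight 2^2 = 4.
4*(-0.3240681254) − (-0.3307025986) = -0.9655699030
Divide by 2^2 − 1 = 3.
R = (-0.9655699030)/3 = -0.3218566343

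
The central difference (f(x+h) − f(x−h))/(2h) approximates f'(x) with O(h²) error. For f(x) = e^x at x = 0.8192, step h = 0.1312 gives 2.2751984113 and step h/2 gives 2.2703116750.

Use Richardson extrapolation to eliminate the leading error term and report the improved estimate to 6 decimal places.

Leading term ∝ h^2; use weight 4 = 2^2.
Weighted: 9.0812467000 − 2.2751984113 = 6.8060482887
Denominator 4 − 1 = 3.
Result: 2.2686827629
Shift from A(h/2): −0.0016289121.

2.268683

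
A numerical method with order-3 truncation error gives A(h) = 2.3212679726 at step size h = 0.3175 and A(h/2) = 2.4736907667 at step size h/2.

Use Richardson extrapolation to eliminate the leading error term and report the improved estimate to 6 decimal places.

2.495465

Order 3 gives 2^r = 8 and 2^r − 1 = 7.
Difference of the inputs: 2.4736907667 − 2.3212679726 = 0.1524227941
Divide by 2^3 − 1 = 7: 0.1524227941/7 = 0.0217746849
R = 2.4736907667 + 0.0217746849 = 2.4954654516
Gap between inputs: 1.524e-01; correction applied: +0.0217746849.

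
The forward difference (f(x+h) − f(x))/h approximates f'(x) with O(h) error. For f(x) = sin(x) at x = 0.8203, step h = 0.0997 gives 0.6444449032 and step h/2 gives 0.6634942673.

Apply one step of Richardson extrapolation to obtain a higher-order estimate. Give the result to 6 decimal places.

r = 1: numerator weight 2, denominator 1.
2·0.6634942673 = 1.3269885346; subtract 0.6444449032 → 0.6825436314
Denominator 2 − 1 = 1.
R = 0.6825436314/1 = 0.6825436314
Shift from A(h/2): +0.0190493641.

0.682544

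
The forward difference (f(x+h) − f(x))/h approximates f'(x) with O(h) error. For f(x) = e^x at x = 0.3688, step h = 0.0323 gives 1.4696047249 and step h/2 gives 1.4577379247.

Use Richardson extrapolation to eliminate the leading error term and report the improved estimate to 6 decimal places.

r = 1, so 2^r = 2.
2*1.4577379247 − 1.4696047249 = 1.4458711245
(2*1.4577379247 − 1.4696047249)/(2 − 1) = 1.4458711245

1.445871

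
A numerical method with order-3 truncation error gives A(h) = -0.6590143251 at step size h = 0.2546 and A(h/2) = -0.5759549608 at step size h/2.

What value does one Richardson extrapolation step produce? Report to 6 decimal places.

r = 3, so 2^r = 8.
8·(-0.5759549608) − (-0.6590143251) = -3.9486253613
Extrapolated: (-3.9486253613) / 7 = -0.5640893373

-0.564089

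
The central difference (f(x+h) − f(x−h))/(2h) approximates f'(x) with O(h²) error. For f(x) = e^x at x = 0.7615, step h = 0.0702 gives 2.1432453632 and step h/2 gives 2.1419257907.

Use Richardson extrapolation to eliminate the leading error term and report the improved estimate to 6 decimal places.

2.141486

Error is O(h^2); halving h shrinks it by 2^2 = 4.
Weighted: 8.5677031628 − 2.1432453632 = 6.4244577996
Denominator 4 − 1 = 3.
6.4244577996 ÷ 3 = 2.1414859332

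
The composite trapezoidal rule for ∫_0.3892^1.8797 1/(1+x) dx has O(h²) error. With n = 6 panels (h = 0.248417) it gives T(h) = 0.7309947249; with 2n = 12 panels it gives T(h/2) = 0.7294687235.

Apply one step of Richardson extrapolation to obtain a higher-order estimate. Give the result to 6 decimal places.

0.728960

With r = 2 the leading error scales as h^2, so the weight is 2^2 = 4.
4·0.7294687235 − 0.7309947249 = 2.1868801691
Denominator 4 − 1 = 3.
2.1868801691 ÷ 3 = 0.7289600564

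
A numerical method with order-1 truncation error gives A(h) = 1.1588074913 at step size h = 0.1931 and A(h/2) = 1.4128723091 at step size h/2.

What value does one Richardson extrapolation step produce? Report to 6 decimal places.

1.666937

r = 1: numerator weight 2, denominator 1.
2^1 × A(h/2) = 2.8257446182; minus A(h) gives 1.6669371269.
(2 × 1.4128723091 − 1.1588074913)/(2 − 1) = 1.6669371269
Shift from A(h/2): +0.2540648178.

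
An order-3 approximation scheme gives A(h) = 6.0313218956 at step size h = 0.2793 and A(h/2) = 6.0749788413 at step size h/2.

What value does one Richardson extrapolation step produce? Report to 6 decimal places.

With r = 3 the leading error scales as h^3, so the weight is 2^3 = 8.
Numerator 8·A(h/2) − A(h) = 8·6.0749788413 − 6.0313218956 = 42.5685088348
Extrapolated: 42.5685088348 / 7 = 6.0812155478

6.081216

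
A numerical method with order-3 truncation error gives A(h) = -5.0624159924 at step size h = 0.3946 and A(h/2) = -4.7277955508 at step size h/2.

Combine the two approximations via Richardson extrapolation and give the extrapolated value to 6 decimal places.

Method order is 3; weight 2^3 = 8.
8×(-4.7277955508) − (-5.0624159924) = -32.7599484140
Divide by 2^3 − 1 = 7.
(8×(-4.7277955508) − (-5.0624159924))/(8 − 1) = -4.6799926306

-4.679993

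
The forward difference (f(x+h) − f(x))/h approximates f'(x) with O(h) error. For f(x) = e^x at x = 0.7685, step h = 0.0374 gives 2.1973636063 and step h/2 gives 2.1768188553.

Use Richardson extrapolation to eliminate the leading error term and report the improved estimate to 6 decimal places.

Order 1 gives 2^r = 2 and 2^r − 1 = 1.
Top: 2(2.1768188553) − (2.1973636063) = 2.1562741043
2.1562741043 ÷ 1 = 2.1562741043
Shift from A(h/2): −0.0205447510.

2.156274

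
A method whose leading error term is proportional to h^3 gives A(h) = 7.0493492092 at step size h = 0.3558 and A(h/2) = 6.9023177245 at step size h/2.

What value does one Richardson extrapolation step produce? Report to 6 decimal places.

6.881313

The method has order 3: 2^3 = 8.
2^3×A(h/2) = 55.2185417960; minus A(h) gives 48.1691925868.
Divide by 2^3 − 1 = 7.
So the Richardson estimate is 6.8813132267.
Gap between inputs: 1.470e-01; correction applied: −0.0210044978.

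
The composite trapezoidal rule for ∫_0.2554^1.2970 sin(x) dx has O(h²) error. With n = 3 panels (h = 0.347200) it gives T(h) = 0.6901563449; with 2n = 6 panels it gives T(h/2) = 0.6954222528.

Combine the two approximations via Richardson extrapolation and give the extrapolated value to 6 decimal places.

Method order is 2; weight 2^2 = 4.
4*0.6954222528 = 2.7816890112; 2.7816890112 − 0.6901563449 = 2.0915326663
Extrapolated: 2.0915326663 / 3 = 0.6971775554

0.697178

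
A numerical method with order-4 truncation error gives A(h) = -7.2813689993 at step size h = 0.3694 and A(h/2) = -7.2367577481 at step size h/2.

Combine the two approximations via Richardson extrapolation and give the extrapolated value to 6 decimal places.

-7.233784

r = 4: numerator weight 16, denominator 15.
Weighted: (-115.7881239696) − (-7.2813689993) = -108.5067549703
Divide by 2^4 − 1 = 15.
(-108.5067549703) ÷ 15 = -7.2337836647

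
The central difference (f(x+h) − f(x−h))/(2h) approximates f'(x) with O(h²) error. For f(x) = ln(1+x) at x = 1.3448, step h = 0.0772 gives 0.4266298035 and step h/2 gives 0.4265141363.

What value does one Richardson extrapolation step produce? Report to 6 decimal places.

0.426476

Leading term ∝ h^2; use weight 4 = 2^2.
4·0.4265141363 = 1.7060565452; 1.7060565452 − 0.4266298035 = 1.2794267417
Denominator 4 − 1 = 3.
R = 1.2794267417/3 = 0.4264755806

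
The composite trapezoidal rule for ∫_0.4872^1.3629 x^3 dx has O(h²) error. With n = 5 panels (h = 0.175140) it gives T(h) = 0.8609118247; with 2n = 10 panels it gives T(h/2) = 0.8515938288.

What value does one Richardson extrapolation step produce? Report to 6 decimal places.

r = 2, so 2^r = 4.
Top: 4(0.8515938288) − (0.8609118247) = 2.5454634905
Divide by 2^2 − 1 = 3.
2.5454634905 ÷ 3 = 0.8484878302
Shift from A(h/2): −0.0031059986.

0.848488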